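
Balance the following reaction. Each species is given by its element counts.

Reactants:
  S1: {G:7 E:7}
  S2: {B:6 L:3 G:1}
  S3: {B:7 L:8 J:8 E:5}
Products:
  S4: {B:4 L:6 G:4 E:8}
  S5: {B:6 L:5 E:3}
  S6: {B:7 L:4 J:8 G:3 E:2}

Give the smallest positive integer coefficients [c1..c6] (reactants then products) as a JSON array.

Coefficients: [3, 6, 5, 3, 4, 5]

B: 3·0+6·6+5·7 = 71 | 3·4+4·6+5·7 = 71
L: 3·0+6·3+5·8 = 58 | 3·6+4·5+5·4 = 58
J: 3·0+6·0+5·8 = 40 | 3·0+4·0+5·8 = 40
G: 3·7+6·1+5·0 = 27 | 3·4+4·0+5·3 = 27
E: 3·7+6·0+5·5 = 46 | 3·8+4·3+5·2 = 46
gcd(3,6,5,3,4,5) = 1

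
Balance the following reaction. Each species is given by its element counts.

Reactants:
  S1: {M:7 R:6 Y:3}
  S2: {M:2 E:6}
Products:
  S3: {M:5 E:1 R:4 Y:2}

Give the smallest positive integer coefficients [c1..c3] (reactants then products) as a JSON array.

M: 4·7+1·2 = 30 | 6·5 = 30
E: 4·0+1·6 = 6 | 6·1 = 6
R: 4·6+1·0 = 24 | 6·4 = 24
Y: 4·3+1·0 = 12 | 6·2 = 12
gcd(4,1,6) = 1

Coefficients: [4, 1, 6]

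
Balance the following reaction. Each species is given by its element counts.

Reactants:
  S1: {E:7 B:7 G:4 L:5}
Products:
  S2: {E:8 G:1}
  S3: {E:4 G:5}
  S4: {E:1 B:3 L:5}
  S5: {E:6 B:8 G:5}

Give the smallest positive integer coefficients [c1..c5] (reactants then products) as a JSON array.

Coefficients: [4, 1, 1, 4, 2]

E: 4·7 = 28 | 1·8+1·4+4·1+2·6 = 28
B: 4·7 = 28 | 1·0+1·0+4·3+2·8 = 28
G: 4·4 = 16 | 1·1+1·5+4·0+2·5 = 16
L: 4·5 = 20 | 1·0+1·0+4·5+2·0 = 20
gcd(4,1,1,4,2) = 1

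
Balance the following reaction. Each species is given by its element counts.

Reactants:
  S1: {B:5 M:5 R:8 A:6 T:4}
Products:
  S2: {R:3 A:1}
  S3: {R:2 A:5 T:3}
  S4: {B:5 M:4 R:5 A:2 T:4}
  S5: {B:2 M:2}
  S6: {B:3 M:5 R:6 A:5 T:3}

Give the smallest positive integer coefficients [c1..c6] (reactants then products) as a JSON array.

Coefficients: [5, 6, 3, 2, 6, 1]

B: 5·5 = 25 | 6·0+3·0+2·5+6·2+1·3 = 25
M: 5·5 = 25 | 6·0+3·0+2·4+6·2+1·5 = 25
R: 5·8 = 40 | 6·3+3·2+2·5+6·0+1·6 = 40
A: 5·6 = 30 | 6·1+3·5+2·2+6·0+1·5 = 30
T: 5·4 = 20 | 6·0+3·3+2·4+6·0+1·3 = 20
gcd(5,6,3,2,6,1) = 1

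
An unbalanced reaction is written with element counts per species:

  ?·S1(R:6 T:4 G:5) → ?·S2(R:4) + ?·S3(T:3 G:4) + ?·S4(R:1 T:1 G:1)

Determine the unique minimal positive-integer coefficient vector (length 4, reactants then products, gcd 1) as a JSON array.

Coefficients: [4, 5, 4, 4]

R: 4·6 = 24 | 5·4+4·0+4·1 = 24
T: 4·4 = 16 | 5·0+4·3+4·1 = 16
G: 4·5 = 20 | 5·0+4·4+4·1 = 20
gcd(4,5,4,4) = 1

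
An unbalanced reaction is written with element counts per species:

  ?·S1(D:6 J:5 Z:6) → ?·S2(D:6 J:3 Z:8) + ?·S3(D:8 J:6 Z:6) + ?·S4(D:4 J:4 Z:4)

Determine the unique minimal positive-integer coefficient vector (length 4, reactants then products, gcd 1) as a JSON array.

D: 5·6 = 30 | 1·6+1·8+4·4 = 30
J: 5·5 = 25 | 1·3+1·6+4·4 = 25
Z: 5·6 = 30 | 1·8+1·6+4·4 = 30
gcd(5,1,1,4) = 1

Coefficients: [5, 1, 1, 4]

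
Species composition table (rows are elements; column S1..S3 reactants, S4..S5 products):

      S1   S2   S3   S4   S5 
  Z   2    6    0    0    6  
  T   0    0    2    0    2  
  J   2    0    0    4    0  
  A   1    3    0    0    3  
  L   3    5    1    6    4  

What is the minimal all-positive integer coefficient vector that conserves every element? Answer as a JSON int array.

Coefficients: [6, 3, 5, 3, 5]

Z: 6·2+3·6+5·0 = 30 | 3·0+5·6 = 30
T: 6·0+3·0+5·2 = 10 | 3·0+5·2 = 10
J: 6·2+3·0+5·0 = 12 | 3·4+5·0 = 12
A: 6·1+3·3+5·0 = 15 | 3·0+5·3 = 15
L: 6·3+3·5+5·1 = 38 | 3·6+5·4 = 38
gcd(6,3,5,3,5) = 1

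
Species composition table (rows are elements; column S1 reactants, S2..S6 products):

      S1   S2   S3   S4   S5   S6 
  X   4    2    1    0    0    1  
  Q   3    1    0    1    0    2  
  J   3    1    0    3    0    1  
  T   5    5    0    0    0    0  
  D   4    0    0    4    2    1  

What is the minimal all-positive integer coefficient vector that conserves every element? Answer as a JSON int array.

Coefficients: [5, 5, 6, 2, 4, 4]

X: 5·4 = 20 | 5·2+6·1+2·0+4·0+4·1 = 20
Q: 5·3 = 15 | 5·1+6·0+2·1+4·0+4·2 = 15
J: 5·3 = 15 | 5·1+6·0+2·3+4·0+4·1 = 15
T: 5·5 = 25 | 5·5+6·0+2·0+4·0+4·0 = 25
D: 5·4 = 20 | 5·0+6·0+2·4+4·2+4·1 = 20
gcd(5,5,6,2,4,4) = 1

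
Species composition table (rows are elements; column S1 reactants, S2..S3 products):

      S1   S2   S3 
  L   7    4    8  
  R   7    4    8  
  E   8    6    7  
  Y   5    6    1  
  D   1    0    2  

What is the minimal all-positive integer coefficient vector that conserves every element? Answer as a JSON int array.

L: 4·7 = 28 | 3·4+2·8 = 28
R: 4·7 = 28 | 3·4+2·8 = 28
E: 4·8 = 32 | 3·6+2·7 = 32
Y: 4·5 = 20 | 3·6+2·1 = 20
D: 4·1 = 4 | 3·0+2·2 = 4
gcd(4,3,2) = 1

Coefficients: [4, 3, 2]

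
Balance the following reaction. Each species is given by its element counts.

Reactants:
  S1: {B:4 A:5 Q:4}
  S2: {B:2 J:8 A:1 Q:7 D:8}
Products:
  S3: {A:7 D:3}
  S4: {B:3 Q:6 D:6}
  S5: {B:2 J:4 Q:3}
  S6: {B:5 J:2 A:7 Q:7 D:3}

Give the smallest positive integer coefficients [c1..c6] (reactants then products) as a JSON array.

B: 5·4+3·2 = 26 | 2·0+2·3+5·2+2·5 = 26
J: 5·0+3·8 = 24 | 2·0+2·0+5·4+2·2 = 24
A: 5·5+3·1 = 28 | 2·7+2·0+5·0+2·7 = 28
Q: 5·4+3·7 = 41 | 2·0+2·6+5·3+2·7 = 41
D: 5·0+3·8 = 24 | 2·3+2·6+5·0+2·3 = 24
gcd(5,3,2,2,5,2) = 1

Coefficients: [5, 3, 2, 2, 5, 2]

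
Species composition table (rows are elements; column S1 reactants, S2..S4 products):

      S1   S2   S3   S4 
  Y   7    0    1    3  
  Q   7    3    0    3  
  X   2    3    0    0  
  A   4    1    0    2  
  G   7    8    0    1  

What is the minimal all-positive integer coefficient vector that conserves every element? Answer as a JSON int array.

Y: 3·7 = 21 | 2·0+6·1+5·3 = 21
Q: 3·7 = 21 | 2·3+6·0+5·3 = 21
X: 3·2 = 6 | 2·3+6·0+5·0 = 6
A: 3·4 = 12 | 2·1+6·0+5·2 = 12
G: 3·7 = 21 | 2·8+6·0+5·1 = 21
gcd(3,2,6,5) = 1

Coefficients: [3, 2, 6, 5]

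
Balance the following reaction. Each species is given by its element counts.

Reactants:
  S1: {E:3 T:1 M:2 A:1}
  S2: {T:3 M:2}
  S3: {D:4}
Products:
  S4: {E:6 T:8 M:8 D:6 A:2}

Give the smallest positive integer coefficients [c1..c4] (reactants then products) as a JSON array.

Coefficients: [4, 4, 3, 2]

E: 4·3+4·0+3·0 = 12 | 2·6 = 12
T: 4·1+4·3+3·0 = 16 | 2·8 = 16
M: 4·2+4·2+3·0 = 16 | 2·8 = 16
D: 4·0+4·0+3·4 = 12 | 2·6 = 12
A: 4·1+4·0+3·0 = 4 | 2·2 = 4
gcd(4,4,3,2) = 1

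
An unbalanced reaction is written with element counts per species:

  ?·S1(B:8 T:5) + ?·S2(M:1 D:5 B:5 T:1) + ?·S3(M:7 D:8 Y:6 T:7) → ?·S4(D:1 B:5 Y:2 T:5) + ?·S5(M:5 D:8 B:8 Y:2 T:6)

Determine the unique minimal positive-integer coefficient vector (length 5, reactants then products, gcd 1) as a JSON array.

Coefficients: [5, 4, 3, 4, 5]

M: 5·0+4·1+3·7 = 25 | 4·0+5·5 = 25
D: 5·0+4·5+3·8 = 44 | 4·1+5·8 = 44
B: 5·8+4·5+3·0 = 60 | 4·5+5·8 = 60
Y: 5·0+4·0+3·6 = 18 | 4·2+5·2 = 18
T: 5·5+4·1+3·7 = 50 | 4·5+5·6 = 50
gcd(5,4,3,4,5) = 1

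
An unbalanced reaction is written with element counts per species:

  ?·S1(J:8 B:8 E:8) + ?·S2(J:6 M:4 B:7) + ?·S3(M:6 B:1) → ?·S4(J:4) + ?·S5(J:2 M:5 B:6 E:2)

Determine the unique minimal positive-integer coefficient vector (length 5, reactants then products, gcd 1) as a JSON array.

J: 1·8+2·6+2·0 = 20 | 3·4+4·2 = 20
M: 1·0+2·4+2·6 = 20 | 3·0+4·5 = 20
B: 1·8+2·7+2·1 = 24 | 3·0+4·6 = 24
E: 1·8+2·0+2·0 = 8 | 3·0+4·2 = 8
gcd(1,2,2,3,4) = 1

Coefficients: [1, 2, 2, 3, 4]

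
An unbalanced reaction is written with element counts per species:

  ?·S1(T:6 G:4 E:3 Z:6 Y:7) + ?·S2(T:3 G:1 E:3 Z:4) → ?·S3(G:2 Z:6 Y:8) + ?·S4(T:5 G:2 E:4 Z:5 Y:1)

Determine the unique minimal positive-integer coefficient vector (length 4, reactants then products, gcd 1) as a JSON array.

Coefficients: [2, 6, 1, 6]

T: 2·6+6·3 = 30 | 1·0+6·5 = 30
G: 2·4+6·1 = 14 | 1·2+6·2 = 14
E: 2·3+6·3 = 24 | 1·0+6·4 = 24
Z: 2·6+6·4 = 36 | 1·6+6·5 = 36
Y: 2·7+6·0 = 14 | 1·8+6·1 = 14
gcd(2,6,1,6) = 1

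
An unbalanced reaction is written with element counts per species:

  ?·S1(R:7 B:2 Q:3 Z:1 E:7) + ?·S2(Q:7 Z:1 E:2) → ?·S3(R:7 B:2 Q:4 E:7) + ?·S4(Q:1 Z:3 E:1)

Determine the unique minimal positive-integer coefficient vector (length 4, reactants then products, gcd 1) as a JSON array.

R: 5·7+1·0 = 35 | 5·7+2·0 = 35
B: 5·2+1·0 = 10 | 5·2+2·0 = 10
Q: 5·3+1·7 = 22 | 5·4+2·1 = 22
Z: 5·1+1·1 = 6 | 5·0+2·3 = 6
E: 5·7+1·2 = 37 | 5·7+2·1 = 37
gcd(5,1,5,2) = 1

Coefficients: [5, 1, 5, 2]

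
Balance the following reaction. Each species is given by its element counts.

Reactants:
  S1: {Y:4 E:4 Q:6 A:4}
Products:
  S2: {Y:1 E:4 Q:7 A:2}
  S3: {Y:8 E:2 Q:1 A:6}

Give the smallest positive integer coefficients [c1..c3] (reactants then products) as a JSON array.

Y: 5·4 = 20 | 4·1+2·8 = 20
E: 5·4 = 20 | 4·4+2·2 = 20
Q: 5·6 = 30 | 4·7+2·1 = 30
A: 5·4 = 20 | 4·2+2·6 = 20
gcd(5,4,2) = 1

Coefficients: [5, 4, 2]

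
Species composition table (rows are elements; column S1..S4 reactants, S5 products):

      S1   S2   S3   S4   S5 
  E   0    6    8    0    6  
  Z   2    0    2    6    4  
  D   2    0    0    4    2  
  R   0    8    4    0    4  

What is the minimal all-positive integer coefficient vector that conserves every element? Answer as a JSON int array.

E: 1·0+1·6+3·8+2·0 = 30 | 5·6 = 30
Z: 1·2+1·0+3·2+2·6 = 20 | 5·4 = 20
D: 1·2+1·0+3·0+2·4 = 10 | 5·2 = 10
R: 1·0+1·8+3·4+2·0 = 20 | 5·4 = 20
gcd(1,1,3,2,5) = 1

Coefficients: [1, 1, 3, 2, 5]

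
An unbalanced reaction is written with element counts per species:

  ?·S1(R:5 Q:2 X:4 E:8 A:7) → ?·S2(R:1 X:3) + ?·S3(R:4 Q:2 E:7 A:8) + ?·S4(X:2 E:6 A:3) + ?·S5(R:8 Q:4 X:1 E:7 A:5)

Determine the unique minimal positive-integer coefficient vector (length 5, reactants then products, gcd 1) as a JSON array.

Coefficients: [5, 5, 3, 2, 1]

R: 5·5 = 25 | 5·1+3·4+2·0+1·8 = 25
Q: 5·2 = 10 | 5·0+3·2+2·0+1·4 = 10
X: 5·4 = 20 | 5·3+3·0+2·2+1·1 = 20
E: 5·8 = 40 | 5·0+3·7+2·6+1·7 = 40
A: 5·7 = 35 | 5·0+3·8+2·3+1·5 = 35
gcd(5,5,3,2,1) = 1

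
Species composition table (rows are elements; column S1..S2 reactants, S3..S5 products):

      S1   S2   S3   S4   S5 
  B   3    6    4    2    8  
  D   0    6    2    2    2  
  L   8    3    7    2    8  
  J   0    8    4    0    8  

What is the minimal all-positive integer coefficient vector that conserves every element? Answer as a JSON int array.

Coefficients: [6, 4, 6, 5, 1]

B: 6·3+4·6 = 42 | 6·4+5·2+1·8 = 42
D: 6·0+4·6 = 24 | 6·2+5·2+1·2 = 24
L: 6·8+4·3 = 60 | 6·7+5·2+1·8 = 60
J: 6·0+4·8 = 32 | 6·4+5·0+1·8 = 32
gcd(6,4,6,5,1) = 1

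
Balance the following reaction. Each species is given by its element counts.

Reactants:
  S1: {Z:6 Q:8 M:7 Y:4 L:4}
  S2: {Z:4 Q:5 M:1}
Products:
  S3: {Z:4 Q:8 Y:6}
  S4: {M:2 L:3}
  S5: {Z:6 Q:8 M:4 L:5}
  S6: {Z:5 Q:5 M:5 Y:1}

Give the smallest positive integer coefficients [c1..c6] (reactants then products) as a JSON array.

Coefficients: [2, 2, 1, 1, 1, 2]

Z: 2·6+2·4 = 20 | 1·4+1·0+1·6+2·5 = 20
Q: 2·8+2·5 = 26 | 1·8+1·0+1·8+2·5 = 26
M: 2·7+2·1 = 16 | 1·0+1·2+1·4+2·5 = 16
Y: 2·4+2·0 = 8 | 1·6+1·0+1·0+2·1 = 8
L: 2·4+2·0 = 8 | 1·0+1·3+1·5+2·0 = 8
gcd(2,2,1,1,1,2) = 1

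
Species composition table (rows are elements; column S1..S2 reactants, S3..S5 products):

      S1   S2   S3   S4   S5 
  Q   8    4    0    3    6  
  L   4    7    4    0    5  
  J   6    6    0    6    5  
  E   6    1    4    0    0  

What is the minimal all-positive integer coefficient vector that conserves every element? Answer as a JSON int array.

Coefficients: [3, 6, 6, 4, 6]

Q: 3·8+6·4 = 48 | 6·0+4·3+6·6 = 48
L: 3·4+6·7 = 54 | 6·4+4·0+6·5 = 54
J: 3·6+6·6 = 54 | 6·0+4·6+6·5 = 54
E: 3·6+6·1 = 24 | 6·4+4·0+6·0 = 24
gcd(3,6,6,4,6) = 1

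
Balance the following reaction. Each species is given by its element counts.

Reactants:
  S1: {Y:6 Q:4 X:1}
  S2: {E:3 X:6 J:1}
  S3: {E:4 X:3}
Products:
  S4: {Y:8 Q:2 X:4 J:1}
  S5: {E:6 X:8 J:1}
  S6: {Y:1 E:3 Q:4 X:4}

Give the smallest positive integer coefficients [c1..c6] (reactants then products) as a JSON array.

Y: 3·6+6·0+3·0 = 18 | 2·8+4·0+2·1 = 18
E: 3·0+6·3+3·4 = 30 | 2·0+4·6+2·3 = 30
Q: 3·4+6·0+3·0 = 12 | 2·2+4·0+2·4 = 12
X: 3·1+6·6+3·3 = 48 | 2·4+4·8+2·4 = 48
J: 3·0+6·1+3·0 = 6 | 2·1+4·1+2·0 = 6
gcd(3,6,3,2,4,2) = 1

Coefficients: [3, 6, 3, 2, 4, 2]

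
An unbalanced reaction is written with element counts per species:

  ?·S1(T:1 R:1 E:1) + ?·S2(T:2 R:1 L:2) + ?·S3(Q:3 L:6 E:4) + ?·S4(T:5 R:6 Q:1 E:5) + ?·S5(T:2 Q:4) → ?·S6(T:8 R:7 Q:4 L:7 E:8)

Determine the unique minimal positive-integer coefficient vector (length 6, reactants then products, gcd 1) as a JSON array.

T: 5·1+5·2+3·0+3·5+1·2 = 32 | 4·8 = 32
R: 5·1+5·1+3·0+3·6+1·0 = 28 | 4·7 = 28
Q: 5·0+5·0+3·3+3·1+1·4 = 16 | 4·4 = 16
L: 5·0+5·2+3·6+3·0+1·0 = 28 | 4·7 = 28
E: 5·1+5·0+3·4+3·5+1·0 = 32 | 4·8 = 32
gcd(5,5,3,3,1,4) = 1

Coefficients: [5, 5, 3, 3, 1, 4]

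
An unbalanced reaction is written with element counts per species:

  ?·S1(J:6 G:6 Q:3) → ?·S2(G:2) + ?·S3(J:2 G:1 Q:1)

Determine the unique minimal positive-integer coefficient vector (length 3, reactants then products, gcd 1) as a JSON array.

Coefficients: [2, 3, 6]

J: 2·6 = 12 | 3·0+6·2 = 12
G: 2·6 = 12 | 3·2+6·1 = 12
Q: 2·3 = 6 | 3·0+6·1 = 6
gcd(2,3,6) = 1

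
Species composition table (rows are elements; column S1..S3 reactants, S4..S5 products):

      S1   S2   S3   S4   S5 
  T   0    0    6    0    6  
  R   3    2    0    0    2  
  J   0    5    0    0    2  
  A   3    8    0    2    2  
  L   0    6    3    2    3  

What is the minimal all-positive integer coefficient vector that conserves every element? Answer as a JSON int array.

T: 2·0+2·0+5·6 = 30 | 6·0+5·6 = 30
R: 2·3+2·2+5·0 = 10 | 6·0+5·2 = 10
J: 2·0+2·5+5·0 = 10 | 6·0+5·2 = 10
A: 2·3+2·8+5·0 = 22 | 6·2+5·2 = 22
L: 2·0+2·6+5·3 = 27 | 6·2+5·3 = 27
gcd(2,2,5,6,5) = 1

Coefficients: [2, 2, 5, 6, 5]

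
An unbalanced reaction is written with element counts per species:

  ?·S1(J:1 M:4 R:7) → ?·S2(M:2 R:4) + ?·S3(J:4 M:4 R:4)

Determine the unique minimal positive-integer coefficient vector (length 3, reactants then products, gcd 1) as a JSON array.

Coefficients: [4, 6, 1]

J: 4·1 = 4 | 6·0+1·4 = 4
M: 4·4 = 16 | 6·2+1·4 = 16
R: 4·7 = 28 | 6·4+1·4 = 28
gcd(4,6,1) = 1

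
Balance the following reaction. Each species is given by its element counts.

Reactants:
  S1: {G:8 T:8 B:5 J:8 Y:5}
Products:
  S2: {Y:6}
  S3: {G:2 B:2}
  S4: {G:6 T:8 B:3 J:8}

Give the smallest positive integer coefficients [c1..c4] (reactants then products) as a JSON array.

Coefficients: [6, 5, 6, 6]

G: 6·8 = 48 | 5·0+6·2+6·6 = 48
T: 6·8 = 48 | 5·0+6·0+6·8 = 48
B: 6·5 = 30 | 5·0+6·2+6·3 = 30
J: 6·8 = 48 | 5·0+6·0+6·8 = 48
Y: 6·5 = 30 | 5·6+6·0+6·0 = 30
gcd(6,5,6,6) = 1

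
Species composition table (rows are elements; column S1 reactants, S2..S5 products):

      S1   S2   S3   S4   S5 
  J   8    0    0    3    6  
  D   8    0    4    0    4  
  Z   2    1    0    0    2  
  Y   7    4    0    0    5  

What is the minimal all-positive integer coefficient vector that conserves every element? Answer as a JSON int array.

Coefficients: [3, 4, 5, 6, 1]

J: 3·8 = 24 | 4·0+5·0+6·3+1·6 = 24
D: 3·8 = 24 | 4·0+5·4+6·0+1·4 = 24
Z: 3·2 = 6 | 4·1+5·0+6·0+1·2 = 6
Y: 3·7 = 21 | 4·4+5·0+6·0+1·5 = 21
gcd(3,4,5,6,1) = 1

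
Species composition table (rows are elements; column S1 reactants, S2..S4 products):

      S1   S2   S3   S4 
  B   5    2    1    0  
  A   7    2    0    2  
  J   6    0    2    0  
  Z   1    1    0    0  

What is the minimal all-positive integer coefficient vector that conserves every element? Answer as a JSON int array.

B: 2·5 = 10 | 2·2+6·1+5·0 = 10
A: 2·7 = 14 | 2·2+6·0+5·2 = 14
J: 2·6 = 12 | 2·0+6·2+5·0 = 12
Z: 2·1 = 2 | 2·1+6·0+5·0 = 2
gcd(2,2,6,5) = 1

Coefficients: [2, 2, 6, 5]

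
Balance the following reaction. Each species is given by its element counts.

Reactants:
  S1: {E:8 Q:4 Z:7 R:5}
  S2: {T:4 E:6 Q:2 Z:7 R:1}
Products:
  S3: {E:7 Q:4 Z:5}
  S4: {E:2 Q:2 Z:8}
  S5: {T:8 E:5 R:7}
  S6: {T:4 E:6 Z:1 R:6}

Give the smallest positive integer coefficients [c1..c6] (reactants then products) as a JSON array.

T: 5·0+6·4 = 24 | 5·0+6·0+1·8+4·4 = 24
E: 5·8+6·6 = 76 | 5·7+6·2+1·5+4·6 = 76
Q: 5·4+6·2 = 32 | 5·4+6·2+1·0+4·0 = 32
Z: 5·7+6·7 = 77 | 5·5+6·8+1·0+4·1 = 77
R: 5·5+6·1 = 31 | 5·0+6·0+1·7+4·6 = 31
gcd(5,6,5,6,1,4) = 1

Coefficients: [5, 6, 5, 6, 1, 4]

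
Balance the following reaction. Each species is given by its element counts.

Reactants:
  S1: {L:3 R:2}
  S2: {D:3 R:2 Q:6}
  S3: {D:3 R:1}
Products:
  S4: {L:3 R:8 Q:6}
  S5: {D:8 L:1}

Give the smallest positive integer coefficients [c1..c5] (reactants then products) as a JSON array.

Coefficients: [3, 2, 6, 2, 3]

D: 3·0+2·3+6·3 = 24 | 2·0+3·8 = 24
L: 3·3+2·0+6·0 = 9 | 2·3+3·1 = 9
R: 3·2+2·2+6·1 = 16 | 2·8+3·0 = 16
Q: 3·0+2·6+6·0 = 12 | 2·6+3·0 = 12
gcd(3,2,6,2,3) = 1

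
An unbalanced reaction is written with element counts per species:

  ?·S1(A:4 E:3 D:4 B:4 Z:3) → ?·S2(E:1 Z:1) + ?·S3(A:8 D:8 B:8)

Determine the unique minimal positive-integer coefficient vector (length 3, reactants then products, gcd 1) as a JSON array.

A: 2·4 = 8 | 6·0+1·8 = 8
E: 2·3 = 6 | 6·1+1·0 = 6
D: 2·4 = 8 | 6·0+1·8 = 8
B: 2·4 = 8 | 6·0+1·8 = 8
Z: 2·3 = 6 | 6·1+1·0 = 6
gcd(2,6,1) = 1

Coefficients: [2, 6, 1]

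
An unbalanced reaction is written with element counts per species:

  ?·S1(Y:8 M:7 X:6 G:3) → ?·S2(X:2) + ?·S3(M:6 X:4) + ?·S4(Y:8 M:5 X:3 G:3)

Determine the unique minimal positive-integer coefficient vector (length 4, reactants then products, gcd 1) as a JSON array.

Y: 6·8 = 48 | 5·0+2·0+6·8 = 48
M: 6·7 = 42 | 5·0+2·6+6·5 = 42
X: 6·6 = 36 | 5·2+2·4+6·3 = 36
G: 6·3 = 18 | 5·0+2·0+6·3 = 18
gcd(6,5,2,6) = 1

Coefficients: [6, 5, 2, 6]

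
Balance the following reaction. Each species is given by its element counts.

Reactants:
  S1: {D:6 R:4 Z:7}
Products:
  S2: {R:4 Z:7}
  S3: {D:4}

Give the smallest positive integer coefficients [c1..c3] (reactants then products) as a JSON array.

Coefficients: [2, 2, 3]

D: 2·6 = 12 | 2·0+3·4 = 12
R: 2·4 = 8 | 2·4+3·0 = 8
Z: 2·7 = 14 | 2·7+3·0 = 14
gcd(2,2,3) = 1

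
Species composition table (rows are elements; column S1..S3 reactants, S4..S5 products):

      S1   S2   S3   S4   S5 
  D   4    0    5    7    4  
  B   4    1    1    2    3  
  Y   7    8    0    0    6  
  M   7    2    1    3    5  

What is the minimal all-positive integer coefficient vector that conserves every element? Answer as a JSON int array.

D: 4·4+1·0+3·5 = 31 | 1·7+6·4 = 31
B: 4·4+1·1+3·1 = 20 | 1·2+6·3 = 20
Y: 4·7+1·8+3·0 = 36 | 1·0+6·6 = 36
M: 4·7+1·2+3·1 = 33 | 1·3+6·5 = 33
gcd(4,1,3,1,6) = 1

Coefficients: [4, 1, 3, 1, 6]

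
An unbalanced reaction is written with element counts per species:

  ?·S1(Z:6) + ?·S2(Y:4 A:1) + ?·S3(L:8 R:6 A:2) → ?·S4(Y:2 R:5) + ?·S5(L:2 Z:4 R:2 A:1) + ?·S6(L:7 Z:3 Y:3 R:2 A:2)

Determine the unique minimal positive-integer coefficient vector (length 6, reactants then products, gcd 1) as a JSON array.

Coefficients: [6, 4, 5, 2, 6, 4]

L: 6·0+4·0+5·8 = 40 | 2·0+6·2+4·7 = 40
Z: 6·6+4·0+5·0 = 36 | 2·0+6·4+4·3 = 36
Y: 6·0+4·4+5·0 = 16 | 2·2+6·0+4·3 = 16
R: 6·0+4·0+5·6 = 30 | 2·5+6·2+4·2 = 30
A: 6·0+4·1+5·2 = 14 | 2·0+6·1+4·2 = 14
gcd(6,4,5,2,6,4) = 1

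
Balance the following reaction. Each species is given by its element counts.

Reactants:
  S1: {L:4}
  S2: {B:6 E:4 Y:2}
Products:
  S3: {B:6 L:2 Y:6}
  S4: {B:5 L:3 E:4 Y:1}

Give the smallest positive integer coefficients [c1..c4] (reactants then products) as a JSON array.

B: 5·0+6·6 = 36 | 1·6+6·5 = 36
L: 5·4+6·0 = 20 | 1·2+6·3 = 20
E: 5·0+6·4 = 24 | 1·0+6·4 = 24
Y: 5·0+6·2 = 12 | 1·6+6·1 = 12
gcd(5,6,1,6) = 1

Coefficients: [5, 6, 1, 6]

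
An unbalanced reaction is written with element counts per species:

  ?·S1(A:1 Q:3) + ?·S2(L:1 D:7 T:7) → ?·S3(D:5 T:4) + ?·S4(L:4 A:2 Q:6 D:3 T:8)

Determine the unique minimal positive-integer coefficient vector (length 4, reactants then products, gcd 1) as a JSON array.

Coefficients: [2, 4, 5, 1]

L: 2·0+4·1 = 4 | 5·0+1·4 = 4
A: 2·1+4·0 = 2 | 5·0+1·2 = 2
Q: 2·3+4·0 = 6 | 5·0+1·6 = 6
D: 2·0+4·7 = 28 | 5·5+1·3 = 28
T: 2·0+4·7 = 28 | 5·4+1·8 = 28
gcd(2,4,5,1) = 1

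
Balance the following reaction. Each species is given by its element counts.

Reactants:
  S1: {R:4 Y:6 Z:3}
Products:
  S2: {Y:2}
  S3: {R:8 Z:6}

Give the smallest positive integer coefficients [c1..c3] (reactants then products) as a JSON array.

Coefficients: [2, 6, 1]

R: 2·4 = 8 | 6·0+1·8 = 8
Y: 2·6 = 12 | 6·2+1·0 = 12
Z: 2·3 = 6 | 6·0+1·6 = 6
gcd(2,6,1) = 1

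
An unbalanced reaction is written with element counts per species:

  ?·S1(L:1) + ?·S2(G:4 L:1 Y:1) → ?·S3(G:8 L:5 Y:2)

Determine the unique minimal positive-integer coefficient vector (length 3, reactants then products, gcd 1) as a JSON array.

G: 3·0+2·4 = 8 | 1·8 = 8
L: 3·1+2·1 = 5 | 1·5 = 5
Y: 3·0+2·1 = 2 | 1·2 = 2
gcd(3,2,1) = 1

Coefficients: [3, 2, 1]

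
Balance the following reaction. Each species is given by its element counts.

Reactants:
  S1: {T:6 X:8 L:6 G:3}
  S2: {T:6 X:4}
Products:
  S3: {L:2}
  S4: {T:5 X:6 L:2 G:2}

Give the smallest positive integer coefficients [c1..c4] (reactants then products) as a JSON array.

Coefficients: [4, 1, 6, 6]

T: 4·6+1·6 = 30 | 6·0+6·5 = 30
X: 4·8+1·4 = 36 | 6·0+6·6 = 36
L: 4·6+1·0 = 24 | 6·2+6·2 = 24
G: 4·3+1·0 = 12 | 6·0+6·2 = 12
gcd(4,1,6,6) = 1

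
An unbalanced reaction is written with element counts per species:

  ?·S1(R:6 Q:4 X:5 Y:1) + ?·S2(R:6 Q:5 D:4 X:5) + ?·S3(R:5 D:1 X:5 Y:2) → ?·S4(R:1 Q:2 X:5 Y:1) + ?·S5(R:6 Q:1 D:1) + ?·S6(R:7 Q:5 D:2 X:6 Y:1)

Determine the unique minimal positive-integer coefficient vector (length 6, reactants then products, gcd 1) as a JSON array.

R: 6·6+3·6+2·5 = 64 | 5·1+4·6+5·7 = 64
Q: 6·4+3·5+2·0 = 39 | 5·2+4·1+5·5 = 39
D: 6·0+3·4+2·1 = 14 | 5·0+4·1+5·2 = 14
X: 6·5+3·5+2·5 = 55 | 5·5+4·0+5·6 = 55
Y: 6·1+3·0+2·2 = 10 | 5·1+4·0+5·1 = 10
gcd(6,3,2,5,4,5) = 1

Coefficients: [6, 3, 2, 5, 4, 5]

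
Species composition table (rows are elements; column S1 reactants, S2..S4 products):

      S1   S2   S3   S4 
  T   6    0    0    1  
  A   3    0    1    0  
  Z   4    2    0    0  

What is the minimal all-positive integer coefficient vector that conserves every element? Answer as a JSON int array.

T: 1·6 = 6 | 2·0+3·0+6·1 = 6
A: 1·3 = 3 | 2·0+3·1+6·0 = 3
Z: 1·4 = 4 | 2·2+3·0+6·0 = 4
gcd(1,2,3,6) = 1

Coefficients: [1, 2, 3, 6]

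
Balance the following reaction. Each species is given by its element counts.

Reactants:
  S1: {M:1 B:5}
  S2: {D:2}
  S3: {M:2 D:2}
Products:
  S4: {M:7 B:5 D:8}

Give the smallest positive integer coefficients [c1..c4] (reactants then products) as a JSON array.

Coefficients: [1, 1, 3, 1]

M: 1·1+1·0+3·2 = 7 | 1·7 = 7
B: 1·5+1·0+3·0 = 5 | 1·5 = 5
D: 1·0+1·2+3·2 = 8 | 1·8 = 8
gcd(1,1,3,1) = 1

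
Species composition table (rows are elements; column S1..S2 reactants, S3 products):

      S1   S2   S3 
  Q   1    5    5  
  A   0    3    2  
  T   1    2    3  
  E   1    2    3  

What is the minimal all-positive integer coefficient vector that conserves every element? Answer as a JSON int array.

Q: 5·1+2·5 = 15 | 3·5 = 15
A: 5·0+2·3 = 6 | 3·2 = 6
T: 5·1+2·2 = 9 | 3·3 = 9
E: 5·1+2·2 = 9 | 3·3 = 9
gcd(5,2,3) = 1

Coefficients: [5, 2, 3]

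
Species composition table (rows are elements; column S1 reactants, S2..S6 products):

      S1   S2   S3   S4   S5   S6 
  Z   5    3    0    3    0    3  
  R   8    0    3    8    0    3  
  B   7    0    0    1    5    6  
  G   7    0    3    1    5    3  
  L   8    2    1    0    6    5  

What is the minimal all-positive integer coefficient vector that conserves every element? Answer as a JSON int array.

Z: 6·5 = 30 | 3·3+4·0+3·3+3·0+4·3 = 30
R: 6·8 = 48 | 3·0+4·3+3·8+3·0+4·3 = 48
B: 6·7 = 42 | 3·0+4·0+3·1+3·5+4·6 = 42
G: 6·7 = 42 | 3·0+4·3+3·1+3·5+4·3 = 42
L: 6·8 = 48 | 3·2+4·1+3·0+3·6+4·5 = 48
gcd(6,3,4,3,3,4) = 1

Coefficients: [6, 3, 4, 3, 3, 4]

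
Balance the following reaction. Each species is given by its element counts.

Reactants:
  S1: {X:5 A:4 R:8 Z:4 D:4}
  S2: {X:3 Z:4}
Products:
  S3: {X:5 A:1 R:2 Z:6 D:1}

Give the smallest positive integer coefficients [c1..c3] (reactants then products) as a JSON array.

Coefficients: [1, 5, 4]

X: 1·5+5·3 = 20 | 4·5 = 20
A: 1·4+5·0 = 4 | 4·1 = 4
R: 1·8+5·0 = 8 | 4·2 = 8
Z: 1·4+5·4 = 24 | 4·6 = 24
D: 1·4+5·0 = 4 | 4·1 = 4
gcd(1,5,4) = 1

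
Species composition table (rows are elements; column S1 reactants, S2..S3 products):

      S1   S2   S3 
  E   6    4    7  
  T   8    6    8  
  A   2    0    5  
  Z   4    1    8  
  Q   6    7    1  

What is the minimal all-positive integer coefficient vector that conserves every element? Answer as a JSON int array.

Coefficients: [5, 4, 2]

E: 5·6 = 30 | 4·4+2·7 = 30
T: 5·8 = 40 | 4·6+2·8 = 40
A: 5·2 = 10 | 4·0+2·5 = 10
Z: 5·4 = 20 | 4·1+2·8 = 20
Q: 5·6 = 30 | 4·7+2·1 = 30
gcd(5,4,2) = 1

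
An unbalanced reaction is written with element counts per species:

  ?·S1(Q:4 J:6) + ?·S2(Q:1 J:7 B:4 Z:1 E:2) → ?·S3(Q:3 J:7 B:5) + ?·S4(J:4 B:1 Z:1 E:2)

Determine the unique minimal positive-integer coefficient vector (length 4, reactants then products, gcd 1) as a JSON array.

Coefficients: [1, 5, 3, 5]

Q: 1·4+5·1 = 9 | 3·3+5·0 = 9
J: 1·6+5·7 = 41 | 3·7+5·4 = 41
B: 1·0+5·4 = 20 | 3·5+5·1 = 20
Z: 1·0+5·1 = 5 | 3·0+5·1 = 5
E: 1·0+5·2 = 10 | 3·0+5·2 = 10
gcd(1,5,3,5) = 1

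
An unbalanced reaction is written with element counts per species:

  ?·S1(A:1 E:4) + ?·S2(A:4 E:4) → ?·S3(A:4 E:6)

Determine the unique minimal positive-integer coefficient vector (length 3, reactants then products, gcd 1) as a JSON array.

Coefficients: [4, 5, 6]

A: 4·1+5·4 = 24 | 6·4 = 24
E: 4·4+5·4 = 36 | 6·6 = 36
gcd(4,5,6) = 1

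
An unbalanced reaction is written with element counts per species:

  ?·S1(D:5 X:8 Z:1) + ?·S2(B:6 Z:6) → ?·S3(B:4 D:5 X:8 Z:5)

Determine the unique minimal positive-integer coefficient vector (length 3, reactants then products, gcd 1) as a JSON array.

B: 3·0+2·6 = 12 | 3·4 = 12
D: 3·5+2·0 = 15 | 3·5 = 15
X: 3·8+2·0 = 24 | 3·8 = 24
Z: 3·1+2·6 = 15 | 3·5 = 15
gcd(3,2,3) = 1

Coefficients: [3, 2, 3]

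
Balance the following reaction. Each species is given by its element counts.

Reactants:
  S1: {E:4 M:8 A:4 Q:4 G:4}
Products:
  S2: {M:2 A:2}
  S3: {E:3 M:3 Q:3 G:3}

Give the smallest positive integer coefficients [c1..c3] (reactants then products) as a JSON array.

E: 3·4 = 12 | 6·0+4·3 = 12
M: 3·8 = 24 | 6·2+4·3 = 24
A: 3·4 = 12 | 6·2+4·0 = 12
Q: 3·4 = 12 | 6·0+4·3 = 12
G: 3·4 = 12 | 6·0+4·3 = 12
gcd(3,6,4) = 1

Coefficients: [3, 6, 4]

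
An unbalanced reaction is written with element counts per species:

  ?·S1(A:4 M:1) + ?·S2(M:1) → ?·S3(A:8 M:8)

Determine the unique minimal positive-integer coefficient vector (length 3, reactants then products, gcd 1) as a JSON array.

A: 2·4+6·0 = 8 | 1·8 = 8
M: 2·1+6·1 = 8 | 1·8 = 8
gcd(2,6,1) = 1

Coefficients: [2, 6, 1]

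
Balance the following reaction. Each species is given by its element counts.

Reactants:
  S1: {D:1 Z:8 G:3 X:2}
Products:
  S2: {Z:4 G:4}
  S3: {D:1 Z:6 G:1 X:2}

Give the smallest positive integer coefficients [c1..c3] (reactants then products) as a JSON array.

Coefficients: [2, 1, 2]

D: 2·1 = 2 | 1·0+2·1 = 2
Z: 2·8 = 16 | 1·4+2·6 = 16
G: 2·3 = 6 | 1·4+2·1 = 6
X: 2·2 = 4 | 1·0+2·2 = 4
gcd(2,1,2) = 1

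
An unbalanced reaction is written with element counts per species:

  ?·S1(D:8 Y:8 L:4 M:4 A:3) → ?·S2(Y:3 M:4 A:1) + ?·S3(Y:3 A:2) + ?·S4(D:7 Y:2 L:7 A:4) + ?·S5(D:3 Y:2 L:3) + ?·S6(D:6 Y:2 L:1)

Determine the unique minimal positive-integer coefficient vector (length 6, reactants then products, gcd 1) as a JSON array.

D: 5·8 = 40 | 5·0+3·0+1·7+3·3+4·6 = 40
Y: 5·8 = 40 | 5·3+3·3+1·2+3·2+4·2 = 40
L: 5·4 = 20 | 5·0+3·0+1·7+3·3+4·1 = 20
M: 5·4 = 20 | 5·4+3·0+1·0+3·0+4·0 = 20
A: 5·3 = 15 | 5·1+3·2+1·4+3·0+4·0 = 15
gcd(5,5,3,1,3,4) = 1

Coefficients: [5, 5, 3, 1, 3, 4]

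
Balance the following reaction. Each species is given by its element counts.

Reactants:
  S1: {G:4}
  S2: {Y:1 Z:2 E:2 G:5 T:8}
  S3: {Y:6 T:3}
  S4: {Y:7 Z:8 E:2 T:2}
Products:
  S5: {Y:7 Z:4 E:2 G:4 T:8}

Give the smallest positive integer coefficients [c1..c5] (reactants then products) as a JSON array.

Coefficients: [1, 4, 4, 2, 6]

Y: 1·0+4·1+4·6+2·7 = 42 | 6·7 = 42
Z: 1·0+4·2+4·0+2·8 = 24 | 6·4 = 24
E: 1·0+4·2+4·0+2·2 = 12 | 6·2 = 12
G: 1·4+4·5+4·0+2·0 = 24 | 6·4 = 24
T: 1·0+4·8+4·3+2·2 = 48 | 6·8 = 48
gcd(1,4,4,2,6) = 1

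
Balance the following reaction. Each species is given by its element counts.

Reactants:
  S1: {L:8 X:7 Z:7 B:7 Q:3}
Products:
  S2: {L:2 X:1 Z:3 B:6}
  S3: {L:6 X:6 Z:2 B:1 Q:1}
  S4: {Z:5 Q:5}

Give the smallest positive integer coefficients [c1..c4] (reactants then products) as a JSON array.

Coefficients: [5, 5, 5, 2]

L: 5·8 = 40 | 5·2+5·6+2·0 = 40
X: 5·7 = 35 | 5·1+5·6+2·0 = 35
Z: 5·7 = 35 | 5·3+5·2+2·5 = 35
B: 5·7 = 35 | 5·6+5·1+2·0 = 35
Q: 5·3 = 15 | 5·0+5·1+2·5 = 15
gcd(5,5,5,2) = 1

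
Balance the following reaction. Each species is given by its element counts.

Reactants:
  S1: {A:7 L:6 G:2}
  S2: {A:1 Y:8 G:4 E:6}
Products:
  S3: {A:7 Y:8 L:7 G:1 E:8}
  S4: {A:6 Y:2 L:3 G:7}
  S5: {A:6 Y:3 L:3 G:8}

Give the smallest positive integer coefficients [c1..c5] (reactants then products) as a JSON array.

Coefficients: [5, 4, 3, 1, 2]

A: 5·7+4·1 = 39 | 3·7+1·6+2·6 = 39
Y: 5·0+4·8 = 32 | 3·8+1·2+2·3 = 32
L: 5·6+4·0 = 30 | 3·7+1·3+2·3 = 30
G: 5·2+4·4 = 26 | 3·1+1·7+2·8 = 26
E: 5·0+4·6 = 24 | 3·8+1·0+2·0 = 24
gcd(5,4,3,1,2) = 1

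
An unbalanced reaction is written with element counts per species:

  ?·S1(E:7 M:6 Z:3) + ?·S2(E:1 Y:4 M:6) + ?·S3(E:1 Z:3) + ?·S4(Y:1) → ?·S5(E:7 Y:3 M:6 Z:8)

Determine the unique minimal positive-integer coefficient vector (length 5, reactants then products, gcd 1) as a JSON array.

E: 2·7+1·1+6·1+5·0 = 21 | 3·7 = 21
Y: 2·0+1·4+6·0+5·1 = 9 | 3·3 = 9
M: 2·6+1·6+6·0+5·0 = 18 | 3·6 = 18
Z: 2·3+1·0+6·3+5·0 = 24 | 3·8 = 24
gcd(2,1,6,5,3) = 1

Coefficients: [2, 1, 6, 5, 3]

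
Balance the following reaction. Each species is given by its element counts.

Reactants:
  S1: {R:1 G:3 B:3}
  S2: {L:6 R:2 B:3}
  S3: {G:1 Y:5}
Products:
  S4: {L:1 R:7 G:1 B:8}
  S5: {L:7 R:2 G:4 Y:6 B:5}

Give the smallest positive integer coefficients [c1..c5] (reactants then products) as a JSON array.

Coefficients: [5, 6, 6, 1, 5]

L: 5·0+6·6+6·0 = 36 | 1·1+5·7 = 36
R: 5·1+6·2+6·0 = 17 | 1·7+5·2 = 17
G: 5·3+6·0+6·1 = 21 | 1·1+5·4 = 21
Y: 5·0+6·0+6·5 = 30 | 1·0+5·6 = 30
B: 5·3+6·3+6·0 = 33 | 1·8+5·5 = 33
gcd(5,6,6,1,5) = 1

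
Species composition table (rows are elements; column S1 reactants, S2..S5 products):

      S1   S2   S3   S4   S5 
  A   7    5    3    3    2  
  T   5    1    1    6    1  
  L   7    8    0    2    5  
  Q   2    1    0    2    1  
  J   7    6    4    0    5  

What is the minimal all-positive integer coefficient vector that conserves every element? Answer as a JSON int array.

A: 5·7 = 35 | 3·5+3·3+3·3+1·2 = 35
T: 5·5 = 25 | 3·1+3·1+3·6+1·1 = 25
L: 5·7 = 35 | 3·8+3·0+3·2+1·5 = 35
Q: 5·2 = 10 | 3·1+3·0+3·2+1·1 = 10
J: 5·7 = 35 | 3·6+3·4+3·0+1·5 = 35
gcd(5,3,3,3,1) = 1

Coefficients: [5, 3, 3, 3, 1]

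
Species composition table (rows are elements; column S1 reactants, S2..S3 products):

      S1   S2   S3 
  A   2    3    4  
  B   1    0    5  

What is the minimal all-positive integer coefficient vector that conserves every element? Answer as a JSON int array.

A: 5·2 = 10 | 2·3+1·4 = 10
B: 5·1 = 5 | 2·0+1·5 = 5
gcd(5,2,1) = 1

Coefficients: [5, 2, 1]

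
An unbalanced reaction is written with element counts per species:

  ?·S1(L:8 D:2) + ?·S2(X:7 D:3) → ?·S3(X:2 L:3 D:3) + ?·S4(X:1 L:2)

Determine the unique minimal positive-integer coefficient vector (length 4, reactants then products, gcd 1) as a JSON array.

Coefficients: [3, 2, 4, 6]

X: 3·0+2·7 = 14 | 4·2+6·1 = 14
L: 3·8+2·0 = 24 | 4·3+6·2 = 24
D: 3·2+2·3 = 12 | 4·3+6·0 = 12
gcd(3,2,4,6) = 1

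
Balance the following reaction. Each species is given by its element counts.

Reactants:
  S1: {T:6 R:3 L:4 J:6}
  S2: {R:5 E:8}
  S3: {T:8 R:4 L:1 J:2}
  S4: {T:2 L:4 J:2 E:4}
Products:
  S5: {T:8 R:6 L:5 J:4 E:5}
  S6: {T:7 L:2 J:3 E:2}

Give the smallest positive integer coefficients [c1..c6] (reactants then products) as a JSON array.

T: 1·6+1·0+4·8+4·2 = 46 | 4·8+2·7 = 46
R: 1·3+1·5+4·4+4·0 = 24 | 4·6+2·0 = 24
L: 1·4+1·0+4·1+4·4 = 24 | 4·5+2·2 = 24
J: 1·6+1·0+4·2+4·2 = 22 | 4·4+2·3 = 22
E: 1·0+1·8+4·0+4·4 = 24 | 4·5+2·2 = 24
gcd(1,1,4,4,4,2) = 1

Coefficients: [1, 1, 4, 4, 4, 2]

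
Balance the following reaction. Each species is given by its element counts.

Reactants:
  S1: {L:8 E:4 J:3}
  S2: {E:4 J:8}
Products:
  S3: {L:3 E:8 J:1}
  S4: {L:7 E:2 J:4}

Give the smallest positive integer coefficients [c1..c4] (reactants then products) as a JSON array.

L: 6·8+1·0 = 48 | 2·3+6·7 = 48
E: 6·4+1·4 = 28 | 2·8+6·2 = 28
J: 6·3+1·8 = 26 | 2·1+6·4 = 26
gcd(6,1,2,6) = 1

Coefficients: [6, 1, 2, 6]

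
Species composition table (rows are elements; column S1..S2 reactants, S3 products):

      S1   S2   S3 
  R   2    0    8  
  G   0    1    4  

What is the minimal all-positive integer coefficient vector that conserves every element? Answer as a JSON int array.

Coefficients: [4, 4, 1]

R: 4·2+4·0 = 8 | 1·8 = 8
G: 4·0+4·1 = 4 | 1·4 = 4
gcd(4,4,1) = 1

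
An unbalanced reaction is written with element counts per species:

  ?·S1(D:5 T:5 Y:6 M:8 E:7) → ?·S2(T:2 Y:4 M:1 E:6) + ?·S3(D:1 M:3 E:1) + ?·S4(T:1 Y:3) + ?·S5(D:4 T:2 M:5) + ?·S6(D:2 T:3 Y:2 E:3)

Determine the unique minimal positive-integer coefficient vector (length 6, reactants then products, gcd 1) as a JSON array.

Coefficients: [6, 5, 6, 4, 5, 2]

D: 6·5 = 30 | 5·0+6·1+4·0+5·4+2·2 = 30
T: 6·5 = 30 | 5·2+6·0+4·1+5·2+2·3 = 30
Y: 6·6 = 36 | 5·4+6·0+4·3+5·0+2·2 = 36
M: 6·8 = 48 | 5·1+6·3+4·0+5·5+2·0 = 48
E: 6·7 = 42 | 5·6+6·1+4·0+5·0+2·3 = 42
gcd(6,5,6,4,5,2) = 1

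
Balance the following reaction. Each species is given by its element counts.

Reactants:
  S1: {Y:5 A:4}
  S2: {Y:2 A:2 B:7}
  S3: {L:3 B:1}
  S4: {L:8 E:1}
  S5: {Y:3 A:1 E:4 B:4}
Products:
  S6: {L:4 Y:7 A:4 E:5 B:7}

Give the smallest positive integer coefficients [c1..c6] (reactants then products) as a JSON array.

Coefficients: [3, 1, 4, 1, 6, 5]

L: 3·0+1·0+4·3+1·8+6·0 = 20 | 5·4 = 20
Y: 3·5+1·2+4·0+1·0+6·3 = 35 | 5·7 = 35
A: 3·4+1·2+4·0+1·0+6·1 = 20 | 5·4 = 20
E: 3·0+1·0+4·0+1·1+6·4 = 25 | 5·5 = 25
B: 3·0+1·7+4·1+1·0+6·4 = 35 | 5·7 = 35
gcd(3,1,4,1,6,5) = 1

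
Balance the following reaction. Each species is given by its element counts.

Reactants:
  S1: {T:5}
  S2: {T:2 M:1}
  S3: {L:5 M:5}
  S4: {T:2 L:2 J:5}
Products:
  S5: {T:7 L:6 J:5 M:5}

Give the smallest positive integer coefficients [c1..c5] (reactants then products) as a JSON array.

T: 3·5+5·2+4·0+5·2 = 35 | 5·7 = 35
L: 3·0+5·0+4·5+5·2 = 30 | 5·6 = 30
J: 3·0+5·0+4·0+5·5 = 25 | 5·5 = 25
M: 3·0+5·1+4·5+5·0 = 25 | 5·5 = 25
gcd(3,5,4,5,5) = 1

Coefficients: [3, 5, 4, 5, 5]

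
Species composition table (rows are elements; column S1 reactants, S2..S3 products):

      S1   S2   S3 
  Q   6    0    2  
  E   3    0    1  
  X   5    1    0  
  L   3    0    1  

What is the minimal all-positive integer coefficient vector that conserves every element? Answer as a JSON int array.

Q: 1·6 = 6 | 5·0+3·2 = 6
E: 1·3 = 3 | 5·0+3·1 = 3
X: 1·5 = 5 | 5·1+3·0 = 5
L: 1·3 = 3 | 5·0+3·1 = 3
gcd(1,5,3) = 1

Coefficients: [1, 5, 3]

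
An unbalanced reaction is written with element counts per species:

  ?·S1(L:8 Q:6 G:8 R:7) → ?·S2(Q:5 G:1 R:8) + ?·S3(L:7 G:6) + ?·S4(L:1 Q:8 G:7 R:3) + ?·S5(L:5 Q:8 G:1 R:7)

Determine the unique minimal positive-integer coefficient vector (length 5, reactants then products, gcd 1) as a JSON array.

L: 6·8 = 48 | 4·0+6·7+1·1+1·5 = 48
Q: 6·6 = 36 | 4·5+6·0+1·8+1·8 = 36
G: 6·8 = 48 | 4·1+6·6+1·7+1·1 = 48
R: 6·7 = 42 | 4·8+6·0+1·3+1·7 = 42
gcd(6,4,6,1,1) = 1

Coefficients: [6, 4, 6, 1, 1]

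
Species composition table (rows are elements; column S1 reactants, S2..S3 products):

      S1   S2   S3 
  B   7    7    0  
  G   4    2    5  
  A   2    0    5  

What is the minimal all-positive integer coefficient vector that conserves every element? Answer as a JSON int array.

Coefficients: [5, 5, 2]

B: 5·7 = 35 | 5·7+2·0 = 35
G: 5·4 = 20 | 5·2+2·5 = 20
A: 5·2 = 10 | 5·0+2·5 = 10
gcd(5,5,2) = 1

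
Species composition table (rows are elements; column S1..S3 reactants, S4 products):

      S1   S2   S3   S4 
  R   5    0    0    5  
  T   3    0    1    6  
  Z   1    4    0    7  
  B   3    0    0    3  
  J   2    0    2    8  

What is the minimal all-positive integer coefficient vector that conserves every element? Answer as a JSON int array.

R: 2·5+3·0+6·0 = 10 | 2·5 = 10
T: 2·3+3·0+6·1 = 12 | 2·6 = 12
Z: 2·1+3·4+6·0 = 14 | 2·7 = 14
B: 2·3+3·0+6·0 = 6 | 2·3 = 6
J: 2·2+3·0+6·2 = 16 | 2·8 = 16
gcd(2,3,6,2) = 1

Coefficients: [2, 3, 6, 2]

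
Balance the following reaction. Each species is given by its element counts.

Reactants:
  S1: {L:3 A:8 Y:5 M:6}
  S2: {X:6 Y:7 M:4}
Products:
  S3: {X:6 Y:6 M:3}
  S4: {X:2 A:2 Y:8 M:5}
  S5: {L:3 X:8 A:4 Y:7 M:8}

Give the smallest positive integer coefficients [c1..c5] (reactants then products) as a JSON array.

L: 1·3+6·0 = 3 | 4·0+2·0+1·3 = 3
X: 1·0+6·6 = 36 | 4·6+2·2+1·8 = 36
A: 1·8+6·0 = 8 | 4·0+2·2+1·4 = 8
Y: 1·5+6·7 = 47 | 4·6+2·8+1·7 = 47
M: 1·6+6·4 = 30 | 4·3+2·5+1·8 = 30
gcd(1,6,4,2,1) = 1

Coefficients: [1, 6, 4, 2, 1]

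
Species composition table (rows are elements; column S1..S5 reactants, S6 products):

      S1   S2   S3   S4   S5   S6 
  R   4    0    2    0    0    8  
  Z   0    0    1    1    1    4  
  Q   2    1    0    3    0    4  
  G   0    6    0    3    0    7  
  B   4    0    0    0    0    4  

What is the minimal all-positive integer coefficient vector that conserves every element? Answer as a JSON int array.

Coefficients: [3, 3, 6, 1, 5, 3]

R: 3·4+3·0+6·2+1·0+5·0 = 24 | 3·8 = 24
Z: 3·0+3·0+6·1+1·1+5·1 = 12 | 3·4 = 12
Q: 3·2+3·1+6·0+1·3+5·0 = 12 | 3·4 = 12
G: 3·0+3·6+6·0+1·3+5·0 = 21 | 3·7 = 21
B: 3·4+3·0+6·0+1·0+5·0 = 12 | 3·4 = 12
gcd(3,3,6,1,5,3) = 1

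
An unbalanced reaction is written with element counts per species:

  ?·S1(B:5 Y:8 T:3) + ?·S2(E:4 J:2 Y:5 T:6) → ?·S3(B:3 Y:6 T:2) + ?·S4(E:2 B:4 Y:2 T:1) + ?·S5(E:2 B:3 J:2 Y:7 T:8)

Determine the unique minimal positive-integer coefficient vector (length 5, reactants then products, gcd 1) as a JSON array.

E: 5·0+1·4 = 4 | 6·0+1·2+1·2 = 4
B: 5·5+1·0 = 25 | 6·3+1·4+1·3 = 25
J: 5·0+1·2 = 2 | 6·0+1·0+1·2 = 2
Y: 5·8+1·5 = 45 | 6·6+1·2+1·7 = 45
T: 5·3+1·6 = 21 | 6·2+1·1+1·8 = 21
gcd(5,1,6,1,1) = 1

Coefficients: [5, 1, 6, 1, 1]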